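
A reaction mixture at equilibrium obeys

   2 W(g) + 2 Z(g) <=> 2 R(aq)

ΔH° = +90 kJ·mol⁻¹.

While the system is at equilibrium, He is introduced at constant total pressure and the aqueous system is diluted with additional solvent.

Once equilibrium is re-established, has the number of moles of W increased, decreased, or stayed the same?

cannot be determined

Adding inert gas at constant total pressure expands the volume and lowers every reacting partial pressure. With Δn_gas = 0 − 4 = -4, Q moves away from K toward the side with fewer gas moles, so the system shifts toward the side with more gas moles — to the left.
Dilution lowers every aqueous concentration by the same factor. Δn_aq = 2 − 0 = +2, so the system shifts toward the side with more dissolved moles — to the right.
The two effects oppose each other, so the net shift — and hence the change in W — cannot be determined from the given information.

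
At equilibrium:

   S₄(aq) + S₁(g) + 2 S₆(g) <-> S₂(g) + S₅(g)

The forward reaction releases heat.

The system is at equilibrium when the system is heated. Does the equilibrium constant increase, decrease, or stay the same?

decreases

K depends on temperature via the van 't Hoff relation. The forward reaction is exothermic, so raising T decreases K.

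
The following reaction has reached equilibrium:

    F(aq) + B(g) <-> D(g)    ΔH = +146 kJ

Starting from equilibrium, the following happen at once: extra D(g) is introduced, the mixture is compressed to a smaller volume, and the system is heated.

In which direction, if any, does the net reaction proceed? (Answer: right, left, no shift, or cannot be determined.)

cannot be determined

Adding D (g), a product, drives the reaction to the left.
Gas moles: reactants 1, products 1. Δn_gas = 0, so a volume change leaves Q equal to K — no shift from this change.
The forward reaction is endothermic. Raising T favours the endothermic direction — shift to the right.
The individual effects push in opposite directions; without quantitative information the net direction cannot be determined.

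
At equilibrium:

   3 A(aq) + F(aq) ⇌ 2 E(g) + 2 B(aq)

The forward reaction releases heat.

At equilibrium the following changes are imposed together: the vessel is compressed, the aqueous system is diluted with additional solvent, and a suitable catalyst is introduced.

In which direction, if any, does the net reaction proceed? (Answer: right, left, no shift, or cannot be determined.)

Gas moles: reactants 0, products 2 (Δn_gas = +2). Compression shifts the system toward the side with fewer moles of gas — to the left.
Dilution lowers every aqueous concentration by the same factor. Δn_aq = 2 − 4 = -2, so the system shifts toward the side with more dissolved moles — to the left.
A catalyst speeds both forward and reverse rates equally; it changes neither Q nor K — no shift from this change.
Only the nonzero effect(s) matter; the net shift is to the left.

left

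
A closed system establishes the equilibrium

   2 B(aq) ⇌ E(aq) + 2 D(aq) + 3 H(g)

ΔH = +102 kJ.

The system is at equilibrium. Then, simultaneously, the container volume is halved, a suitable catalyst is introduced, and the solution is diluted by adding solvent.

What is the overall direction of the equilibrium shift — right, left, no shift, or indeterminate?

Gas moles: reactants 0, products 3 (Δn_gas = +3). Compression shifts the system toward the side with fewer moles of gas — to the left.
A catalyst speeds both forward and reverse rates equally; it changes neither Q nor K — no shift from this change.
Dilution lowers every aqueous concentration by the same factor. Δn_aq = 3 − 2 = +1, so the system shifts toward the side with more dissolved moles — to the right.
The individual effects push in opposite directions; without quantitative information the net direction cannot be determined.

cannot be determined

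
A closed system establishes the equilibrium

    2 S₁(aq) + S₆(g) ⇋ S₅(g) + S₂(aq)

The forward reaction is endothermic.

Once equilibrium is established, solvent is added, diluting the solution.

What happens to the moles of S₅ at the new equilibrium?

decreases

Dilution lowers every aqueous concentration by the same factor. Δn_aq = 1 − 2 = -1, so the system shifts toward the side with more dissolved moles — to the left.
The net shift is to the left. S₅ is a product, so its amount decreases.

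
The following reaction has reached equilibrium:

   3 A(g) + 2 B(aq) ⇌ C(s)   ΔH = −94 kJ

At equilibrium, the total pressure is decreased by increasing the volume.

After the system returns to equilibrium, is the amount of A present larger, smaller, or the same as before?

increases

Gas moles: reactants 3, products 0 (Δn_gas = -3). Expansion shifts the system toward the side with more moles of gas — to the left.
The net shift is to the left. A is a reactant, so its amount increases.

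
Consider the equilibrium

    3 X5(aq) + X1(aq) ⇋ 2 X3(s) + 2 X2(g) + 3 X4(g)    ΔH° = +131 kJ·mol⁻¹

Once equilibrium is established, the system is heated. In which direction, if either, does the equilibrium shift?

right

The forward reaction is endothermic. Raising T favours the endothermic direction — shift to the right.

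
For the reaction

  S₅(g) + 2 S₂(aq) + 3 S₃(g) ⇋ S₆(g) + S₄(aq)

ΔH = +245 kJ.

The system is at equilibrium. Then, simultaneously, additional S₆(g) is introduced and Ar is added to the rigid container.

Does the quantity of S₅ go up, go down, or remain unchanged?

increases

Adding S₆ (g), a product, drives the reaction to the left.
At constant volume, adding an inert gas leaves every reacting species' partial pressure unchanged, so Q is unchanged — no shift from this change.
The net shift is to the left. S₅ is a reactant, so its amount increases.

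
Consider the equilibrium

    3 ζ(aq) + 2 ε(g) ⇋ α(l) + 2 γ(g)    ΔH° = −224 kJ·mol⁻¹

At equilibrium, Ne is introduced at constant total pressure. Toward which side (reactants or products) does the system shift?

no shift

Adding inert gas at constant total pressure expands the volume, scaling every reacting partial pressure by the same factor. Δn_gas = 2 − 2 = 0, so Q is unchanged — no shift.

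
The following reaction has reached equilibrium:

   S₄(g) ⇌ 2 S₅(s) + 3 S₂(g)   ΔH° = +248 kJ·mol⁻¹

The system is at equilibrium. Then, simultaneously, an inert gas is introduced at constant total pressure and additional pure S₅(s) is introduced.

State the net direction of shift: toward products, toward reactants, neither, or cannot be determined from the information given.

right

Adding inert gas at constant total pressure expands the volume and lowers every reacting partial pressure. With Δn_gas = 3 − 1 = +2, Q moves away from K toward the side with fewer gas moles, so the system shifts toward the side with more gas moles — to the right.
S₅ is a pure solid; its activity is 1 regardless of amount, so Q is unaffected — no shift from this change.
Only the nonzero effect(s) matter; the net shift is to the right.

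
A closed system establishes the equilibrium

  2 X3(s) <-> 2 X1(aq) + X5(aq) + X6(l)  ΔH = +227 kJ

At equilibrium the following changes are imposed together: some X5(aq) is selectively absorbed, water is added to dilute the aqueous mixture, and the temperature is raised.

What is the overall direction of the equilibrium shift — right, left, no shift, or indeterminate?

Removing X5 (aq), a product, drives the reaction to the right.
Dilution lowers every aqueous concentration by the same factor. Δn_aq = 3 − 0 = +3, so the system shifts toward the side with more dissolved moles — to the right.
The forward reaction is endothermic. Raising T favours the endothermic direction — shift to the right.
All effects act in the same direction — net shift to the right.

right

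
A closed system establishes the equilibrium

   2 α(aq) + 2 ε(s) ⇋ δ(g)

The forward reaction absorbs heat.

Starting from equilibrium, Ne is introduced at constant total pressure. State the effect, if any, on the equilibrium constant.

unchanged

The equilibrium constant depends only on temperature. This perturbation may move the position of equilibrium, but since T is unchanged, K itself is unchanged.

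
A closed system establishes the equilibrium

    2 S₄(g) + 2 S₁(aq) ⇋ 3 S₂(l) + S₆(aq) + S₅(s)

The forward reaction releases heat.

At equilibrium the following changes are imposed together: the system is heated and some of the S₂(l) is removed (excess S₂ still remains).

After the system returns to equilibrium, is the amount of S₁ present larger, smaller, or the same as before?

The forward reaction is exothermic. Raising T favours the endothermic direction — shift to the left.
S₂ is a pure liquid; its activity is 1 regardless of amount, so Q is unaffected — no shift from this change.
The net shift is to the left. S₁ is a reactant, so its amount increases.

increases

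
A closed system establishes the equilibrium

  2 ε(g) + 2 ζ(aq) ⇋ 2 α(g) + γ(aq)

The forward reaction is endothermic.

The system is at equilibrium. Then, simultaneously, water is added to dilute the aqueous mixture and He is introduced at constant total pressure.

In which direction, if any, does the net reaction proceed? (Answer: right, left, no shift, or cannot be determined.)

Dilution lowers every aqueous concentration by the same factor. Δn_aq = 1 − 2 = -1, so the system shifts toward the side with more dissolved moles — to the left.
Adding inert gas at constant total pressure expands the volume, scaling every reacting partial pressure by the same factor. Δn_gas = 2 − 2 = 0, so Q is unchanged — no shift.
Only the nonzero effect(s) matter; the net shift is to the left.

left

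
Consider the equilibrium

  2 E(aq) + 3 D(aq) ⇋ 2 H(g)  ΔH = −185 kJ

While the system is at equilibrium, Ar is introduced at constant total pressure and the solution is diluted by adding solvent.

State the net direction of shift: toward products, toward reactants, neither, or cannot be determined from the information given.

Adding inert gas at constant total pressure expands the volume and lowers every reacting partial pressure. With Δn_gas = 2 − 0 = +2, Q moves away from K toward the side with fewer gas moles, so the system shifts toward the side with more gas moles — to the right.
Dilution lowers every aqueous concentration by the same factor. Δn_aq = 0 − 5 = -5, so the system shifts toward the side with more dissolved moles — to the left.
The individual effects push in opposite directions; without quantitative information the net direction cannot be determined.

cannot be determined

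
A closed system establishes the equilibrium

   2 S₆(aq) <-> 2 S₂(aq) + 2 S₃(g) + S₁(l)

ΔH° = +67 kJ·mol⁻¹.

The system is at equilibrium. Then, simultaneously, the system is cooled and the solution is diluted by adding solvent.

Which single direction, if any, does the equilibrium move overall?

left

The forward reaction is endothermic. Lowering T favours the exothermic direction — shift to the left.
Dilution scales every aqueous concentration by the same factor. Δn_aq = 2 − 2 = 0, so Q is unchanged — no shift.
Only the nonzero effect(s) matter; the net shift is to the left.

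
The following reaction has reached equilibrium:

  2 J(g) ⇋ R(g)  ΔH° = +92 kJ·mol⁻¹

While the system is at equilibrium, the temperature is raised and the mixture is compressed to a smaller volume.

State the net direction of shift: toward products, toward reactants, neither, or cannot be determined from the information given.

right

The forward reaction is endothermic. Raising T favours the endothermic direction — shift to the right.
Gas moles: reactants 2, products 1 (Δn_gas = -1). Compression shifts the system toward the side with fewer moles of gas — to the right.
All effects act in the same direction — net shift to the right.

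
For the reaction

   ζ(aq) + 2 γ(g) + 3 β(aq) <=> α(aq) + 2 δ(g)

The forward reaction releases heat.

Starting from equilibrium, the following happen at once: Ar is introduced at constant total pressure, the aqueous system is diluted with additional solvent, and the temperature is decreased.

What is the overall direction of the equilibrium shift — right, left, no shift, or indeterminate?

Adding inert gas at constant total pressure expands the volume, scaling every reacting partial pressure by the same factor. Δn_gas = 2 − 2 = 0, so Q is unchanged — no shift.
Dilution lowers every aqueous concentration by the same factor. Δn_aq = 1 − 4 = -3, so the system shifts toward the side with more dissolved moles — to the left.
The forward reaction is exothermic. Lowering T favours the exothermic direction — shift to the right.
The individual effects push in opposite directions; without quantitative information the net direction cannot be determined.

cannot be determined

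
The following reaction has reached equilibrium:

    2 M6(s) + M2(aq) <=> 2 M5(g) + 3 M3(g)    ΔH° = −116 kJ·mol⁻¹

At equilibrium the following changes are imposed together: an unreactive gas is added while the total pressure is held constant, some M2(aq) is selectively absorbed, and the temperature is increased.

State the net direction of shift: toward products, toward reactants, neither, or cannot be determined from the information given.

Adding inert gas at constant total pressure expands the volume and lowers every reacting partial pressure. With Δn_gas = 5 − 0 = +5, Q moves away from K toward the side with fewer gas moles, so the system shifts toward the side with more gas moles — to the right.
Removing M2 (aq), a reactant, drives the reaction to the left.
The forward reaction is exothermic. Raising T favours the endothermic direction — shift to the left.
The individual effects push in opposite directions; without quantitative information the net direction cannot be determined.

cannot be determined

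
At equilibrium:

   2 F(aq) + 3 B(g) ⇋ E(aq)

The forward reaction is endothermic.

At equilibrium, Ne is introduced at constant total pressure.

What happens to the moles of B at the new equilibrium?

Adding inert gas at constant total pressure expands the volume and lowers every reacting partial pressure. With Δn_gas = 0 − 3 = -3, Q moves away from K toward the side with fewer gas moles, so the system shifts toward the side with more gas moles — to the left.
The net shift is to the left. B is a reactant, so its amount increases.

increases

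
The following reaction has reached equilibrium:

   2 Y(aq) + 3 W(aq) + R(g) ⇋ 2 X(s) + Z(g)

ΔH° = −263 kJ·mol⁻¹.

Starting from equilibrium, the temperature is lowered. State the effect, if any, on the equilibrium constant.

increases

K depends on temperature via the van 't Hoff relation. The forward reaction is exothermic, so lowering T increases K.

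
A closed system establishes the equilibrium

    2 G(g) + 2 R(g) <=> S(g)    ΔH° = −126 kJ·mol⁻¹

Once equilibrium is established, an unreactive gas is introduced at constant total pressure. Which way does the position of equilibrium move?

left

Adding inert gas at constant total pressure expands the volume and lowers every reacting partial pressure. With Δn_gas = 1 − 4 = -3, Q moves away from K toward the side with fewer gas moles, so the system shifts toward the side with more gas moles — to the left.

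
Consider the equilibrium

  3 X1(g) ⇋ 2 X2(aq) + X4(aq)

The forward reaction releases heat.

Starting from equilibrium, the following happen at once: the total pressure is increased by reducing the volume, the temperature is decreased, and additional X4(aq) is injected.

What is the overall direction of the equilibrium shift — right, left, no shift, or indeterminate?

cannot be determined

Gas moles: reactants 3, products 0 (Δn_gas = -3). Compression shifts the system toward the side with fewer moles of gas — to the right.
The forward reaction is exothermic. Lowering T favours the exothermic direction — shift to the right.
Adding X4 (aq), a product, drives the reaction to the left.
The individual effects push in opposite directions; without quantitative information the net direction cannot be determined.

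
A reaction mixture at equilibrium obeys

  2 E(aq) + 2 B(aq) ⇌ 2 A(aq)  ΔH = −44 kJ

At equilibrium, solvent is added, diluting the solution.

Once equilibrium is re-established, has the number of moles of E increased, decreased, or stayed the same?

Dilution lowers every aqueous concentration by the same factor. Δn_aq = 2 − 4 = -2, so the system shifts toward the side with more dissolved moles — to the left.
The net shift is to the left. E is a reactant, so its amount increases.

increases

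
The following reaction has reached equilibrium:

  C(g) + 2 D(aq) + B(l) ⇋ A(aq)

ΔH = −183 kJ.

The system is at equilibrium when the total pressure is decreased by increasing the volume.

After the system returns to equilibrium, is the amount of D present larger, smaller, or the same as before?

Gas moles: reactants 1, products 0 (Δn_gas = -1). Expansion shifts the system toward the side with more moles of gas — to the left.
The net shift is to the left. D is a reactant, so its amount increases.

increases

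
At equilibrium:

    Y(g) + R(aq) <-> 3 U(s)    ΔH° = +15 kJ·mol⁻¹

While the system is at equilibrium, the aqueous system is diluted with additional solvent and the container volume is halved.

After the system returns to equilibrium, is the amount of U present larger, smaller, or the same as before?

Dilution lowers every aqueous concentration by the same factor. Δn_aq = 0 − 1 = -1, so the system shifts toward the side with more dissolved moles — to the left.
Gas moles: reactants 1, products 0 (Δn_gas = -1). Compression shifts the system toward the side with fewer moles of gas — to the right.
The two effects oppose each other, so the net shift — and hence the change in U — cannot be determined from the given information.

cannot be determined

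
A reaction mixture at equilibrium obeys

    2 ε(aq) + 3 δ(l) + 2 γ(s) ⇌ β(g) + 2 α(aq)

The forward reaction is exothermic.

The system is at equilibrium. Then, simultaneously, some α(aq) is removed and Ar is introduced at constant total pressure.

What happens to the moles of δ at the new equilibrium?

decreases

Removing α (aq), a product, drives the reaction to the right.
Adding inert gas at constant total pressure expands the volume and lowers every reacting partial pressure. With Δn_gas = 1 − 0 = +1, Q moves away from K toward the side with fewer gas moles, so the system shifts toward the side with more gas moles — to the right.
The net shift is to the right. δ is a reactant, so its amount decreases.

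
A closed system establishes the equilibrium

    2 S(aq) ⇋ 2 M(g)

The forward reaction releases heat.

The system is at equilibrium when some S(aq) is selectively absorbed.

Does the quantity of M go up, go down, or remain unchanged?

Removing S (aq), a reactant, drives the reaction to the left.
The net shift is to the left. M is a product, so its amount decreases.

decreases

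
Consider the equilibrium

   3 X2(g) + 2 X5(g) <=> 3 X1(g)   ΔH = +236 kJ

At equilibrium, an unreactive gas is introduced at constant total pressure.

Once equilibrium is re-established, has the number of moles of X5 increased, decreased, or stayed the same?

Adding inert gas at constant total pressure expands the volume and lowers every reacting partial pressure. With Δn_gas = 3 − 5 = -2, Q moves away from K toward the side with fewer gas moles, so the system shifts toward the side with more gas moles — to the left.
The net shift is to the left. X5 is a reactant, so its amount increases.

increases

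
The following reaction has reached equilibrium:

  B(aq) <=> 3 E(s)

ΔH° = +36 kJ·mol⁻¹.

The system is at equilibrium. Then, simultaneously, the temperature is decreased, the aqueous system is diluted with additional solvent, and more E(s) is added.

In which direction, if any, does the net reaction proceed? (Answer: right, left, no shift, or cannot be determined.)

The forward reaction is endothermic. Lowering T favours the exothermic direction — shift to the left.
Dilution lowers every aqueous concentration by the same factor. Δn_aq = 0 − 1 = -1, so the system shifts toward the side with more dissolved moles — to the left.
E is a pure solid; its activity is 1 regardless of amount, so Q is unaffected — no shift from this change.
Only the nonzero effect(s) matter; the net shift is to the left.

left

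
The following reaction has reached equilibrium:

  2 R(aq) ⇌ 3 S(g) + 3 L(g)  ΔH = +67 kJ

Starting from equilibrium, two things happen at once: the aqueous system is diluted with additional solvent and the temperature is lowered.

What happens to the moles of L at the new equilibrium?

Dilution lowers every aqueous concentration by the same factor. Δn_aq = 0 − 2 = -2, so the system shifts toward the side with more dissolved moles — to the left.
The forward reaction is endothermic. Lowering T favours the exothermic direction — shift to the left.
The net shift is to the left. L is a product, so its amount decreases.

decreases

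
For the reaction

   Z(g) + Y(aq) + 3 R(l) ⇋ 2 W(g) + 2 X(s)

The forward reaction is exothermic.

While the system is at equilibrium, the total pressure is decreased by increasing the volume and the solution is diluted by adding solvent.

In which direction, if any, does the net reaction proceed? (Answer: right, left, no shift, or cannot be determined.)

cannot be determined

Gas moles: reactants 1, products 2 (Δn_gas = +1). Expansion shifts the system toward the side with more moles of gas — to the right.
Dilution lowers every aqueous concentration by the same factor. Δn_aq = 0 − 1 = -1, so the system shifts toward the side with more dissolved moles — to the left.
The individual effects push in opposite directions; without quantitative information the net direction cannot be determined.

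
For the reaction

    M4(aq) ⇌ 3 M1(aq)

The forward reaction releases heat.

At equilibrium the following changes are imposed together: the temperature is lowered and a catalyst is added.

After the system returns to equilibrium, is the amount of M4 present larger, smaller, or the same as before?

decreases

The forward reaction is exothermic. Lowering T favours the exothermic direction — shift to the right.
A catalyst speeds both forward and reverse rates equally; it changes neither Q nor K — no shift from this change.
The net shift is to the right. M4 is a reactant, so its amount decreases.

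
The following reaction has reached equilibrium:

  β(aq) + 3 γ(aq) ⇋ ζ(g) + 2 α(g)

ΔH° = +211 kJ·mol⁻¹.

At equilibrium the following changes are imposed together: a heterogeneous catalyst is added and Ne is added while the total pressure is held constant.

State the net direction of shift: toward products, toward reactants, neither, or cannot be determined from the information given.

A catalyst speeds both forward and reverse rates equally; it changes neither Q nor K — no shift from this change.
Adding inert gas at constant total pressure expands the volume and lowers every reacting partial pressure. With Δn_gas = 3 − 0 = +3, Q moves away from K toward the side with fewer gas moles, so the system shifts toward the side with more gas moles — to the right.
Only the nonzero effect(s) matter; the net shift is to the right.

right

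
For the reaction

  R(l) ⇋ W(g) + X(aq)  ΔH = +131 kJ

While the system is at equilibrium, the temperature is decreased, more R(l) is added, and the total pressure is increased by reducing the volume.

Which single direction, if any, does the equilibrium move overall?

left

The forward reaction is endothermic. Lowering T favours the exothermic direction — shift to the left.
R is a pure liquid; its activity is 1 regardless of amount, so Q is unaffected — no shift from this change.
Gas moles: reactants 0, products 1 (Δn_gas = +1). Compression shifts the system toward the side with fewer moles of gas — to the left.
Only the nonzero effect(s) matter; the net shift is to the left.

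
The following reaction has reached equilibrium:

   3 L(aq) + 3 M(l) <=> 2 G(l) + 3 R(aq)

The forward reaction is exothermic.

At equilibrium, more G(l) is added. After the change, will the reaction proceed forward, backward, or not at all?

G is a pure liquid; its activity is 1 regardless of amount, so Q is unaffected — no shift from this change.

no shift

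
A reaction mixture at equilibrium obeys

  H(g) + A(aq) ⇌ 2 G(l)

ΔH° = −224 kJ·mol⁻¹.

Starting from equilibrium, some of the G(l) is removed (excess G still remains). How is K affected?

The equilibrium constant depends only on temperature. This perturbation changes neither the position of equilibrium nor K.

unchanged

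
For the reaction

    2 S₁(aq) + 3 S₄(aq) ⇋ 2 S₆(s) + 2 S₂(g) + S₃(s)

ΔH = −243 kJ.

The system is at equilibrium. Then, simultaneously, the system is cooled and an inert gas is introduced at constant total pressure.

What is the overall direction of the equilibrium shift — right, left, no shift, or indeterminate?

right

The forward reaction is exothermic. Lowering T favours the exothermic direction — shift to the right.
Adding inert gas at constant total pressure expands the volume and lowers every reacting partial pressure. With Δn_gas = 2 − 0 = +2, Q moves away from K toward the side with fewer gas moles, so the system shifts toward the side with more gas moles — to the right.
All effects act in the same direction — net shift to the right.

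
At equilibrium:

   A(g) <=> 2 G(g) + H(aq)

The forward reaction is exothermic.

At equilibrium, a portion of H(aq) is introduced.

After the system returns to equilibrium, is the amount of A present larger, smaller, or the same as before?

increases

Adding H (aq), a product, drives the reaction to the left.
The net shift is to the left. A is a reactant, so its amount increases.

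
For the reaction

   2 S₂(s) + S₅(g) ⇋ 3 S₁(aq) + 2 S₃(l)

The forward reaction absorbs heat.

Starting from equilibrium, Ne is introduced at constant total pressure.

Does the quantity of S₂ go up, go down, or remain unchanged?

Adding inert gas at constant total pressure expands the volume and lowers every reacting partial pressure. With Δn_gas = 0 − 1 = -1, Q moves away from K toward the side with fewer gas moles, so the system shifts toward the side with more gas moles — to the left.
The net shift is to the left. S₂ is a reactant, so its amount increases.

increases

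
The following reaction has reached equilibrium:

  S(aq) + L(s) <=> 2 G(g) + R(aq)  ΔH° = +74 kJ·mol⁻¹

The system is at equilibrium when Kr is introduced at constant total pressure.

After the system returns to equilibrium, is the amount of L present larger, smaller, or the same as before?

decreases

Adding inert gas at constant total pressure expands the volume and lowers every reacting partial pressure. With Δn_gas = 2 − 0 = +2, Q moves away from K toward the side with fewer gas moles, so the system shifts toward the side with more gas moles — to the right.
The net shift is to the right. L is a reactant, so its amount decreases.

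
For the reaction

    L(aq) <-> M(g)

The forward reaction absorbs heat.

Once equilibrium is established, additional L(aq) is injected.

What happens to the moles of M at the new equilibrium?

increases

Adding L (aq), a reactant, drives the reaction to the right.
The net shift is to the right. M is a product, so its amount increases.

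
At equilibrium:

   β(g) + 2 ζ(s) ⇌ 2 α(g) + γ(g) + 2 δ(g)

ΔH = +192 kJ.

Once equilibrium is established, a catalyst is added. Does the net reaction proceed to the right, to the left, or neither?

A catalyst speeds both forward and reverse rates equally; it changes neither Q nor K — no shift from this change.

no shift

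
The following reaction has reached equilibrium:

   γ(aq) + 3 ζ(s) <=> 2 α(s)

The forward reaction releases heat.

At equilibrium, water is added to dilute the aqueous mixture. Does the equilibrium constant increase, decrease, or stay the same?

unchanged

The equilibrium constant depends only on temperature. This perturbation may move the position of equilibrium, but since T is unchanged, K itself is unchanged.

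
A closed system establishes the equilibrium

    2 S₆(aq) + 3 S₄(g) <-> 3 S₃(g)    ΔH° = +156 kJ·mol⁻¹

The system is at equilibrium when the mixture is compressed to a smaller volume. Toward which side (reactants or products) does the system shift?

Gas moles: reactants 3, products 3. Δn_gas = 0, so a volume change leaves Q equal to K — no shift from this change.

no shift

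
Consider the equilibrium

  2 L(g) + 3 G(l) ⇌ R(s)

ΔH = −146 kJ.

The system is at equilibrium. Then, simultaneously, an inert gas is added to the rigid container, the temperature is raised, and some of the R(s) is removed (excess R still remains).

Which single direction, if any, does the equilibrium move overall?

At constant volume, adding an inert gas leaves every reacting species' partial pressure unchanged, so Q is unchanged — no shift from this change.
The forward reaction is exothermic. Raising T favours the endothermic direction — shift to the left.
R is a pure solid; its activity is 1 regardless of amount, so Q is unaffected — no shift from this change.
Only the nonzero effect(s) matter; the net shift is to the left.

left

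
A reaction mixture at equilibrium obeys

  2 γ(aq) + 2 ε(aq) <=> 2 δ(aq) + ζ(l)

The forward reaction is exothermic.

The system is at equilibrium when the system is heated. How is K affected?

decreases

K depends on temperature via the van 't Hoff relation. The forward reaction is exothermic, so raising T decreases K.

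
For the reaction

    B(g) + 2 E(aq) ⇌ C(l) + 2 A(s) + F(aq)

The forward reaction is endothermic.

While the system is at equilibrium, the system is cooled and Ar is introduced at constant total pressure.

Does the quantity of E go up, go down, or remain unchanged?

The forward reaction is endothermic. Lowering T favours the exothermic direction — shift to the left.
Adding inert gas at constant total pressure expands the volume and lowers every reacting partial pressure. With Δn_gas = 0 − 1 = -1, Q moves away from K toward the side with fewer gas moles, so the system shifts toward the side with more gas moles — to the left.
The net shift is to the left. E is a reactant, so its amount increases.

increases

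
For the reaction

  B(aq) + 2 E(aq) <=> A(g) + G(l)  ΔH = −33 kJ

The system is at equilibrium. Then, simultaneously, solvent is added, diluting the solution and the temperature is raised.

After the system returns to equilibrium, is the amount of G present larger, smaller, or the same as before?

decreases

Dilution lowers every aqueous concentration by the same factor. Δn_aq = 0 − 3 = -3, so the system shifts toward the side with more dissolved moles — to the left.
The forward reaction is exothermic. Raising T favours the endothermic direction — shift to the left.
The net shift is to the left. G is a product, so its amount decreases.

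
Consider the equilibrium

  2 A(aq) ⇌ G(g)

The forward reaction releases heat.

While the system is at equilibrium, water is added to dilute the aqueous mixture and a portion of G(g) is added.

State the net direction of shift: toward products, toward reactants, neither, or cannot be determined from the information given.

left

Dilution lowers every aqueous concentration by the same factor. Δn_aq = 0 − 2 = -2, so the system shifts toward the side with more dissolved moles — to the left.
Adding G (g), a product, drives the reaction to the left.
All effects act in the same direction — net shift to the left.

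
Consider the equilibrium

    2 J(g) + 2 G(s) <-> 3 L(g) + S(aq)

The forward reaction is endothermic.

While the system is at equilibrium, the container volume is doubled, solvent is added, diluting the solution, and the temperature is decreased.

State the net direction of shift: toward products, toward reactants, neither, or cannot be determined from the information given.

Gas moles: reactants 2, products 3 (Δn_gas = +1). Expansion shifts the system toward the side with more moles of gas — to the right.
Dilution lowers every aqueous concentration by the same factor. Δn_aq = 1 − 0 = +1, so the system shifts toward the side with more dissolved moles — to the right.
The forward reaction is endothermic. Lowering T favours the exothermic direction — shift to the left.
The individual effects push in opposite directions; without quantitative information the net direction cannot be determined.

cannot be determined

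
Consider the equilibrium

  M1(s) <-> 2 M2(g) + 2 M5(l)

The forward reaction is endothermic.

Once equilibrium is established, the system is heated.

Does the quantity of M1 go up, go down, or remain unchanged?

decreases

The forward reaction is endothermic. Raising T favours the endothermic direction — shift to the right.
The net shift is to the right. M1 is a reactant, so its amount decreases.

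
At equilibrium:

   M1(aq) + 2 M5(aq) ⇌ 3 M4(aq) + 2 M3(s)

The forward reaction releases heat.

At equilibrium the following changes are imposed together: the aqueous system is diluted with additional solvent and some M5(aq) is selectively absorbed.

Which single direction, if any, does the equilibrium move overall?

left

Dilution scales every aqueous concentration by the same factor. Δn_aq = 3 − 3 = 0, so Q is unchanged — no shift.
Removing M5 (aq), a reactant, drives the reaction to the left.
Only the nonzero effect(s) matter; the net shift is to the left.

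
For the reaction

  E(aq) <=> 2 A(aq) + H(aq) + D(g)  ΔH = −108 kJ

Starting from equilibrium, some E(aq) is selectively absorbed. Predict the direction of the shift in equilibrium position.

left

Removing E (aq), a reactant, drives the reaction to the left.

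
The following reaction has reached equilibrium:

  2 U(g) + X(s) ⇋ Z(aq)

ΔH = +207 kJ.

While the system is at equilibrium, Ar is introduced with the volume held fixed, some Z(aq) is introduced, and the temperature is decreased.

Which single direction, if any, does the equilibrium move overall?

At constant volume, adding an inert gas leaves every reacting species' partial pressure unchanged, so Q is unchanged — no shift from this change.
Adding Z (aq), a product, drives the reaction to the left.
The forward reaction is endothermic. Lowering T favours the exothermic direction — shift to the left.
Only the nonzero effect(s) matter; the net shift is to the left.

left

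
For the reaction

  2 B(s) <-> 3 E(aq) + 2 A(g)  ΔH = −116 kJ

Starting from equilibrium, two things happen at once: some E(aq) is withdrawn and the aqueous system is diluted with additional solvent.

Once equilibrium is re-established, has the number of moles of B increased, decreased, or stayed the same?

decreases

Removing E (aq), a product, drives the reaction to the right.
Dilution lowers every aqueous concentration by the same factor. Δn_aq = 3 − 0 = +3, so the system shifts toward the side with more dissolved moles — to the right.
The net shift is to the right. B is a reactant, so its amount decreases.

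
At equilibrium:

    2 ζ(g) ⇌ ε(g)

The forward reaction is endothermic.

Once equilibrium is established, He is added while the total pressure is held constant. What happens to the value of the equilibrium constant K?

unchanged

The equilibrium constant depends only on temperature. This perturbation may move the position of equilibrium, but since T is unchanged, K itself is unchanged.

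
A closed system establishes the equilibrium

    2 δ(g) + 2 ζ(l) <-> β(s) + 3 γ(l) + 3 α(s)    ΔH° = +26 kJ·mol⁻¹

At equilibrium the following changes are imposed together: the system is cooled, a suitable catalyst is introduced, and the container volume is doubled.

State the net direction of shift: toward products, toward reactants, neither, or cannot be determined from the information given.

left

The forward reaction is endothermic. Lowering T favours the exothermic direction — shift to the left.
A catalyst speeds both forward and reverse rates equally; it changes neither Q nor K — no shift from this change.
Gas moles: reactants 2, products 0 (Δn_gas = -2). Expansion shifts the system toward the side with more moles of gas — to the left.
Only the nonzero effect(s) matter; the net shift is to the left.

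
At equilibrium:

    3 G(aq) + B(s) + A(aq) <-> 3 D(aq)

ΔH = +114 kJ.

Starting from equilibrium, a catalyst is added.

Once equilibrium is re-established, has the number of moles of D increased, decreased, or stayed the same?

A catalyst speeds both forward and reverse rates equally; it changes neither Q nor K — no shift from this change.
No net shift occurs, so the amount of D is unchanged.

unchanged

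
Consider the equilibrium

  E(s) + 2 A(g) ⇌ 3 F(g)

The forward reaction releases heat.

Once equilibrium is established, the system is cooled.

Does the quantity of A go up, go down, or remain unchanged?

decreases

The forward reaction is exothermic. Lowering T favours the exothermic direction — shift to the right.
The net shift is to the right. A is a reactant, so its amount decreases.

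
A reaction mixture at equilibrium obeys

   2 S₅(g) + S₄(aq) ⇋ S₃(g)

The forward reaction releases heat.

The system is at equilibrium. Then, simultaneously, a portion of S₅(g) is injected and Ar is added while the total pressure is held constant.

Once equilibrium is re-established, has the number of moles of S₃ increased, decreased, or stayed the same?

Adding S₅ (g), a reactant, drives the reaction to the right.
Adding inert gas at constant total pressure expands the volume and lowers every reacting partial pressure. With Δn_gas = 1 − 2 = -1, Q moves away from K toward the side with fewer gas moles, so the system shifts toward the side with more gas moles — to the left.
The two effects oppose each other, so the net shift — and hence the change in S₃ — cannot be determined from the given information.

cannot be determined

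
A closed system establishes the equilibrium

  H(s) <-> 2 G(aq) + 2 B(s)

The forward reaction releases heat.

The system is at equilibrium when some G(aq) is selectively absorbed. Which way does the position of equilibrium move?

Removing G (aq), a product, drives the reaction to the right.

right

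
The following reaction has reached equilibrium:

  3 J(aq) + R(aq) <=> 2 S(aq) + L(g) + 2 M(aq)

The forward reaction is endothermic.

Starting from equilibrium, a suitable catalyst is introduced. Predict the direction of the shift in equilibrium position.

no shift

A catalyst speeds both forward and reverse rates equally; it changes neither Q nor K — no shift from this change.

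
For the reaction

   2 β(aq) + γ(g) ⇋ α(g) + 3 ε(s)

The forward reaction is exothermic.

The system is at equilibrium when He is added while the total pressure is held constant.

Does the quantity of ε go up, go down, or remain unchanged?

Adding inert gas at constant total pressure expands the volume, scaling every reacting partial pressure by the same factor. Δn_gas = 1 − 1 = 0, so Q is unchanged — no shift.
No net shift occurs, so the amount of ε is unchanged.

unchanged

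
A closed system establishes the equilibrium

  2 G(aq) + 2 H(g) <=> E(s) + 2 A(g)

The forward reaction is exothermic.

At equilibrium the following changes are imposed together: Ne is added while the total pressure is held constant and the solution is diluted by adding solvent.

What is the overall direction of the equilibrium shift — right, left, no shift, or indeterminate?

left

Adding inert gas at constant total pressure expands the volume, scaling every reacting partial pressure by the same factor. Δn_gas = 2 − 2 = 0, so Q is unchanged — no shift.
Dilution lowers every aqueous concentration by the same factor. Δn_aq = 0 − 2 = -2, so the system shifts toward the side with more dissolved moles — to the left.
Only the nonzero effect(s) matter; the net shift is to the left.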